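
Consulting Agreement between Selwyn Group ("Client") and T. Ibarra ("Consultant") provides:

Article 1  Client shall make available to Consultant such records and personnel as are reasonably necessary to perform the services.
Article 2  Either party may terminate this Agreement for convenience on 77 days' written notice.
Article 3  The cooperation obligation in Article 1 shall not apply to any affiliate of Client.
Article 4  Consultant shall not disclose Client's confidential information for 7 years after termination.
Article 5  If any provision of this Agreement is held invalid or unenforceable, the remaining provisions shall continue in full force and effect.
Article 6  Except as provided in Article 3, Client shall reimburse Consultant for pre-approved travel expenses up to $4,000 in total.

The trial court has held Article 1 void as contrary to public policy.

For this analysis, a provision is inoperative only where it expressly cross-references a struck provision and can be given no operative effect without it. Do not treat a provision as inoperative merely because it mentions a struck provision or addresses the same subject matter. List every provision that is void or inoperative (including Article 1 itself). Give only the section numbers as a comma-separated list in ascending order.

Article 1 is struck. Article 3 has no operative effect of its own apart from Article 1 and is therefore inoperative. Although Article 6 refers to Article 3, its operative terms do not depend on Article 3, so it remains in effect. Article 5 is a severability clause and preserves every provision that can still be given independent effect. The provisions still in force are Article 2, Article 4, Article 5, and Article 6.

1, 3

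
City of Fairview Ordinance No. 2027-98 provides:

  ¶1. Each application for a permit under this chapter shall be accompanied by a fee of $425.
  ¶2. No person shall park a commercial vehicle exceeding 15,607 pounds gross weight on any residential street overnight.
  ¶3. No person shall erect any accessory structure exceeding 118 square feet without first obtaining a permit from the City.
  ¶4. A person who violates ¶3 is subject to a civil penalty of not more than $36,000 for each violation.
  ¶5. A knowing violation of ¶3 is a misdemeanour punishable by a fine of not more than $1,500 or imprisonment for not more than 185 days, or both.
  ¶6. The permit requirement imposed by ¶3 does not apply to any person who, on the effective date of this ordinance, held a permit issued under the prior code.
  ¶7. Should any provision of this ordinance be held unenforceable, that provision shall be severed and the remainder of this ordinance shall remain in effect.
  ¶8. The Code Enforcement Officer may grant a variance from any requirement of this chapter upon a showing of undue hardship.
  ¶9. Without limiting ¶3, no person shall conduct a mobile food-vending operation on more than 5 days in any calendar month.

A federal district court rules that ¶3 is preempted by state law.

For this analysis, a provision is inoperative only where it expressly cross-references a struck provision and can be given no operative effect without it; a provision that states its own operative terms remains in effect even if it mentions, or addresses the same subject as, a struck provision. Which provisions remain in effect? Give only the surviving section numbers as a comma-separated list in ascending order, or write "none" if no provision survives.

1, 2, 7, 8, 9

¶3 is struck. ¶4 merely fixes the civil penalty for violating ¶3; with ¶3 gone it has nothing to operate on and falls away. The only function of ¶5 is the criminal penalty for violating ¶3, so it cannot stand once ¶3 is removed. ¶6 operates only by reference to ¶3, so it falls with ¶3. Although ¶9 refers to ¶3, its operative terms do not depend on ¶3, so it remains in effect. Under the severability clause in ¶7, the remaining provisions continue in force. That leaves ¶1, ¶2, ¶7, ¶8, and ¶9 in effect.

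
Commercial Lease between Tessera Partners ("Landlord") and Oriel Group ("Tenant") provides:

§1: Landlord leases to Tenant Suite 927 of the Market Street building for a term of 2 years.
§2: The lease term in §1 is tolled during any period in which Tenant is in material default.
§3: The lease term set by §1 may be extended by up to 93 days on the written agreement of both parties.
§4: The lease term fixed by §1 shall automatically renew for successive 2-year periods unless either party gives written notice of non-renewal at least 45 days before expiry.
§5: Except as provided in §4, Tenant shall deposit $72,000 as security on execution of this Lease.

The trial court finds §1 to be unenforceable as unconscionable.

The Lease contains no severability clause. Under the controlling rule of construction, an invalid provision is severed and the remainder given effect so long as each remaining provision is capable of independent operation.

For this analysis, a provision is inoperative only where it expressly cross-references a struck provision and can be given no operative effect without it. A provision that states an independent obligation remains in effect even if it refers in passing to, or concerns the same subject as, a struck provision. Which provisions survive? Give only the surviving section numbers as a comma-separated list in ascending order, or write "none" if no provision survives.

5

§1 is struck. §2 does nothing except set the tolling of the lease term by reference to §1; with §1 gone it has no independent effect and is inoperative. §3 operates only by reference to §1, so it falls with §1. §4 has no operative effect of its own apart from §1 and is therefore inoperative. Although §5 refers to §4, its operative terms do not depend on §4, so it remains in effect. Under the stated default rule, only provisions that cannot operate independently fall away; the rest are enforced. Only §5 remains in effect.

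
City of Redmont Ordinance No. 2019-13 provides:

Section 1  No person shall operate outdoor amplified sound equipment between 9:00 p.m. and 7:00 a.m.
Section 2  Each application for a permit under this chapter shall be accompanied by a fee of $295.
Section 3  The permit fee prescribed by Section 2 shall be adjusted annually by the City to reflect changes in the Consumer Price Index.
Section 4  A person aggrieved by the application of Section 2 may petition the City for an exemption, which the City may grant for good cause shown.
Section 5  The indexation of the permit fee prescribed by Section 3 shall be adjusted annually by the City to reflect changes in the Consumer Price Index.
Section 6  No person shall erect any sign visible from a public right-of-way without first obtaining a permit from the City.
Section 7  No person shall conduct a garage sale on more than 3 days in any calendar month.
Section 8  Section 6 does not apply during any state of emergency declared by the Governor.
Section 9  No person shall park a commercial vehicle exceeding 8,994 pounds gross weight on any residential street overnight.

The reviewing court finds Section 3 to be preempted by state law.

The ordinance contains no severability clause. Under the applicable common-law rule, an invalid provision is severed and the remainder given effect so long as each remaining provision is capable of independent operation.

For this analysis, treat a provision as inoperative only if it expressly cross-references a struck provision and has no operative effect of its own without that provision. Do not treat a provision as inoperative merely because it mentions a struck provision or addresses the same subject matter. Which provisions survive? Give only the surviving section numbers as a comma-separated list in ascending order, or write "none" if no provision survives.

Section 3 is struck. Section 5 does nothing except set the indexation of the indexation of the permit fee by reference to Section 3; with Section 3 gone it has no independent effect and is inoperative. Under the stated default rule, only provisions that cannot operate independently fall away; the rest are enforced. The provisions still in force are Section 1, Section 2, Section 4, Section 6, Section 7, Section 8, and Section 9.

1, 2, 4, 6, 7, 8, 9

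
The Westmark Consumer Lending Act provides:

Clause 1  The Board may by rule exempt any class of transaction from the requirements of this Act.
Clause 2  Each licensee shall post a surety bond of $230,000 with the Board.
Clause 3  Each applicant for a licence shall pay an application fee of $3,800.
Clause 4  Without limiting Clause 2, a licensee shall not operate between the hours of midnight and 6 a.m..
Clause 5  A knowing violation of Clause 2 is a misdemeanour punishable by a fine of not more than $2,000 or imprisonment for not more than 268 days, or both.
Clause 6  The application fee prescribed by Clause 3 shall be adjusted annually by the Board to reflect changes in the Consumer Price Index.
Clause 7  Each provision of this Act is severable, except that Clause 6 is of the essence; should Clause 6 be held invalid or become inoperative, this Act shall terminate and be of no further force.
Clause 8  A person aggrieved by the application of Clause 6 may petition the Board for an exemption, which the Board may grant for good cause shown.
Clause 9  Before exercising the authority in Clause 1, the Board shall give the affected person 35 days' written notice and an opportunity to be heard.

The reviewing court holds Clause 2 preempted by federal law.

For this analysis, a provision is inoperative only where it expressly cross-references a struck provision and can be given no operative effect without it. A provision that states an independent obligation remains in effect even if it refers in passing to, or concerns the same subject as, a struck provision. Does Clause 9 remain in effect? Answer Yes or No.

Clause 2 is struck. Clause 5 has no operative effect of its own apart from Clause 2 and is therefore inoperative. Clause 4 mentions Clause 2 but its own obligation stands independently of Clause 2, so Clause 4 is not affected. Clause 7 makes Clause 6 an essential term, but Clause 6 is unaffected, so the severability proviso in Clause 7 preserves the remaining provisions. The provisions still in force are Clause 1, Clause 3, Clause 4, Clause 6, Clause 7, Clause 8, and Clause 9. Clause 9 is among the surviving provisions, so the answer is yes.

Yes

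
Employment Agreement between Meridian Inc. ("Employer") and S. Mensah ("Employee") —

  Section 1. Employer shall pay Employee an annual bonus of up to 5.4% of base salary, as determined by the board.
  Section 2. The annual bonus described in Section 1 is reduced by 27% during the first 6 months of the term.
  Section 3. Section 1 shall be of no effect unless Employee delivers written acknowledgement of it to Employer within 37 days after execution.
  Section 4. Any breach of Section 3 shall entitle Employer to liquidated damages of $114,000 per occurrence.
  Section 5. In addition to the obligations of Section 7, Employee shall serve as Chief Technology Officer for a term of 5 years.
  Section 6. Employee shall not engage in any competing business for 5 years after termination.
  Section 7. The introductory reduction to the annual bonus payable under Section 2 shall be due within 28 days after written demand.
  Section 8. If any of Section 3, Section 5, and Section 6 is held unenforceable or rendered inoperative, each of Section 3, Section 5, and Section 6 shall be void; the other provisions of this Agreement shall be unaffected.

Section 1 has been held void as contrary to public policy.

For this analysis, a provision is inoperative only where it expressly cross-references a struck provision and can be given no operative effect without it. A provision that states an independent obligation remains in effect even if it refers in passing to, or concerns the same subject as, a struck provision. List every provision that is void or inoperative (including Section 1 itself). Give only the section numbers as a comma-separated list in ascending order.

1, 2, 3, 4, 5, 6, 7

Section 1 is struck. Section 2 operates only by reference to Section 1, so it falls with Section 1. Section 3 has no operative effect of its own apart from Section 1 and is therefore inoperative. The whole of Section 4 is the liquidated-damages amount, defined by reference to Section 3, so Section 4 cannot stand once Section 3 is removed. Section 7 has no operative effect of its own apart from Section 2 and is therefore inoperative. Section 8 declares Section 3, Section 5, and Section 6 mutually dependent; since one of them has fallen, all of them are of no effect. That brings down Section 5 and Section 6 as well. The remainder continues in force under Section 8. Only Section 8 remains in effect.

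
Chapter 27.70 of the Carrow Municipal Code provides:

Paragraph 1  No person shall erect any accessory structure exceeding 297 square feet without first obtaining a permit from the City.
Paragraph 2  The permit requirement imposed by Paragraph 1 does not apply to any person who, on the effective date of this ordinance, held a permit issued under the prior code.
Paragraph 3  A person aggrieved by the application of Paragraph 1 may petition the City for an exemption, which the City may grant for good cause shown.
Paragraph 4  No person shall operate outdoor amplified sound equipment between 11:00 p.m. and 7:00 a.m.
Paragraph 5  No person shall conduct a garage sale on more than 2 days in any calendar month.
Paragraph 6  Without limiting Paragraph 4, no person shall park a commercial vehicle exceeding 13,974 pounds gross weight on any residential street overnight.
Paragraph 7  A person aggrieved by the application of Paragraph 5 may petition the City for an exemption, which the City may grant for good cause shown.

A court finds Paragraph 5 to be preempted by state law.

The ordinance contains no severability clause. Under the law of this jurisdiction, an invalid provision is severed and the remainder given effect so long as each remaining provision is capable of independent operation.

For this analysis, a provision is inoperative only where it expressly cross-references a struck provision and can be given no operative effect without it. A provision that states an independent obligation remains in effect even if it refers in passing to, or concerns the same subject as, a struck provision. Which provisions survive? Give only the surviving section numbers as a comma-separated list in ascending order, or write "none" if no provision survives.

Paragraph 5 is struck. Paragraph 7 operates only by reference to Paragraph 5, so it falls with Paragraph 5. Under the stated default rule, only provisions that cannot operate independently fall away; the rest are enforced. That leaves Paragraph 1, Paragraph 2, Paragraph 3, Paragraph 4, and Paragraph 6 in effect.

1, 2, 3, 4, 6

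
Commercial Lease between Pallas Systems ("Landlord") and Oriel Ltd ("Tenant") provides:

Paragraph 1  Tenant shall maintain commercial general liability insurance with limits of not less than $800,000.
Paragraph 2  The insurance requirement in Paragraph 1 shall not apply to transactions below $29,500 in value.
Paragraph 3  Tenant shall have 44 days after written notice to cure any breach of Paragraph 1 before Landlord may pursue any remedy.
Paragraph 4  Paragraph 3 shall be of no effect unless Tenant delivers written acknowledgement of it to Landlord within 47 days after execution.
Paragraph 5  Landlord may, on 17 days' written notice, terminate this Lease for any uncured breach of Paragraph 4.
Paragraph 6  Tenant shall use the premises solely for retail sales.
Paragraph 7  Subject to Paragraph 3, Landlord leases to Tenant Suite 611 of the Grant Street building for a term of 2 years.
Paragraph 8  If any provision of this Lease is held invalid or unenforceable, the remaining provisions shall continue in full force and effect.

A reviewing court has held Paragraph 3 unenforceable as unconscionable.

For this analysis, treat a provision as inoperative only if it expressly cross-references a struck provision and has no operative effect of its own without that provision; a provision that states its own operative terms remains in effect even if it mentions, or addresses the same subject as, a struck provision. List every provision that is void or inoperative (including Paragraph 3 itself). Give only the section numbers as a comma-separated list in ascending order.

Paragraph 3 is struck. Paragraph 4 has no operative effect of its own apart from Paragraph 3 and is therefore inoperative. Paragraph 5 has no operative effect of its own apart from Paragraph 4 and is therefore inoperative. Although Paragraph 7 refers to Paragraph 3, its operative terms do not depend on Paragraph 3, so it remains in effect. Paragraph 8 is a severability clause and preserves every provision that can still be given independent effect. That leaves Paragraph 1, Paragraph 2, Paragraph 6, Paragraph 7, and Paragraph 8 in effect.

3, 4, 5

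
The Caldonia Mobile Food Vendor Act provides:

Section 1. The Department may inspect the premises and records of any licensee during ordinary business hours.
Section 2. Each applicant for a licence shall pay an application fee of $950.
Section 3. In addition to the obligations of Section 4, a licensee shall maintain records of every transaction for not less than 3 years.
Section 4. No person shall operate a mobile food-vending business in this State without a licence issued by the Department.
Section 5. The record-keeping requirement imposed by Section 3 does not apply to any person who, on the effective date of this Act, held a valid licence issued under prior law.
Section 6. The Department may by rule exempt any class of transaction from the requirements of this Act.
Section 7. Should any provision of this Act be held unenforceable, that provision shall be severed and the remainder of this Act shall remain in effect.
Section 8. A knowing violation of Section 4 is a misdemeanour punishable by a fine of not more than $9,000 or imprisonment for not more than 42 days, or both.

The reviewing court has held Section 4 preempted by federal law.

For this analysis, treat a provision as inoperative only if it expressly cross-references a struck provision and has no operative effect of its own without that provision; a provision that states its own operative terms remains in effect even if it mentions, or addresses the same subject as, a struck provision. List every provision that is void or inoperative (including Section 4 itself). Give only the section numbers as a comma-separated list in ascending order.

Section 4 is struck. Section 8 has no operative effect of its own apart from Section 4 and is therefore inoperative. Although Section 3 refers to Section 4, its operative terms do not depend on Section 4, so it remains in effect. Under the severability clause in Section 7, the remaining provisions continue in force. Section 1, Section 2, Section 3, Section 5, Section 6, and Section 7 remain in effect.

4, 8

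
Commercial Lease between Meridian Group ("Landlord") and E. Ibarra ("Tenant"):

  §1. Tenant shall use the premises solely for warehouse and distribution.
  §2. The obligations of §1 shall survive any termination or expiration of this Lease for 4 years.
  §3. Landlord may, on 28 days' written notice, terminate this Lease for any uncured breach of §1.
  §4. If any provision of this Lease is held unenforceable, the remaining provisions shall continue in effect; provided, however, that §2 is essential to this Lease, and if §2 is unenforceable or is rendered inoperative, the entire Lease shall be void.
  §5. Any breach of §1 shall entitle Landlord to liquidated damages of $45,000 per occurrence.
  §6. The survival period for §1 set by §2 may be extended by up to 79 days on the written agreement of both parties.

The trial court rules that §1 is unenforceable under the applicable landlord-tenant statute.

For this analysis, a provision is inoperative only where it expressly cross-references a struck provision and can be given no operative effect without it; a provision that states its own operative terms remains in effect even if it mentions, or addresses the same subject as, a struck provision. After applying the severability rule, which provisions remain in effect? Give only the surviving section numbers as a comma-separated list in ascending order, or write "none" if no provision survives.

§1 is struck. §2 merely fixes the survival period for §1; with §1 gone it has nothing to operate on and falls away. §3 merely fixes the termination right for breach of §1; with §1 gone it has nothing to operate on and falls away. The whole of §5 is the liquidated-damages amount, defined by reference to §1, so §5 cannot stand once §1 is removed. §6 has no operative effect of its own apart from §2 and is therefore inoperative. §4 makes §2 an essential term, and §2 has been rendered inoperative by the cascade; under §4, the entire Lease is therefore void. No provision of the Lease survives.

none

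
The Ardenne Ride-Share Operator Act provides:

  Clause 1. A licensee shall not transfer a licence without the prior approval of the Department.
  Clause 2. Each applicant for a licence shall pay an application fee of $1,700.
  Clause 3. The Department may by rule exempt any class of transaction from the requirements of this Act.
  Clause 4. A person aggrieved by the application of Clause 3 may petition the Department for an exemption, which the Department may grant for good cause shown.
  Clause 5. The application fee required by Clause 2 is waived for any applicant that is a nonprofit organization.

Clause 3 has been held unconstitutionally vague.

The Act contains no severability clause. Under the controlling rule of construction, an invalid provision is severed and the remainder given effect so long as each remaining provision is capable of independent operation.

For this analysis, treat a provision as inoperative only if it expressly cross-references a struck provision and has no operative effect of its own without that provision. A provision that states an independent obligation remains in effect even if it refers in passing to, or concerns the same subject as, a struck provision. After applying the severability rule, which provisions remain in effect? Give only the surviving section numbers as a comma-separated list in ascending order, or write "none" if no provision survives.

1, 2, 5

Clause 3 is struck. Clause 4 merely fixes the exemption procedure for Clause 3; with Clause 3 gone it has nothing to operate on and falls away. With no severability clause, the stated default rule severs what cannot stand and enforces each remaining provision that can operate on its own. That leaves Clause 1, Clause 2, and Clause 5 in effect.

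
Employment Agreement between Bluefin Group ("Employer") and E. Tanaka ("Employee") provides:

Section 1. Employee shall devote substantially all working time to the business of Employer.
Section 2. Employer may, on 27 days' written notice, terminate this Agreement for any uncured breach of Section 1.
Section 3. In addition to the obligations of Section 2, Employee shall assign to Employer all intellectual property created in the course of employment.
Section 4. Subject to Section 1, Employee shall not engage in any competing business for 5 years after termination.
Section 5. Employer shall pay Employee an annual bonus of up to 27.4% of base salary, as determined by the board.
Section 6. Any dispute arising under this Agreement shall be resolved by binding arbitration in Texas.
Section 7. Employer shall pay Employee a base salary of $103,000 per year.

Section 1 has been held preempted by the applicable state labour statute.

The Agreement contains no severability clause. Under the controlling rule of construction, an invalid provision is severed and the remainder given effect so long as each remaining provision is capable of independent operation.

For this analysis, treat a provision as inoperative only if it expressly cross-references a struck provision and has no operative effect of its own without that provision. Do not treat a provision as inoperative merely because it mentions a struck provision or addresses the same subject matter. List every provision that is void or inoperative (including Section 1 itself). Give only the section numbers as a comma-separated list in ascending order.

1, 2

Section 1 is struck. Section 2 operates only by reference to Section 1, so it falls with Section 1. Although Section 4 refers to Section 1, its operative terms do not depend on Section 1, so it remains in effect. Section 3 mentions Section 2 but its own obligation stands independently of Section 2, so Section 3 is not affected. Under the stated default rule, only provisions that cannot operate independently fall away; the rest are enforced. Section 3, Section 4, Section 5, Section 6, and Section 7 remain in effect.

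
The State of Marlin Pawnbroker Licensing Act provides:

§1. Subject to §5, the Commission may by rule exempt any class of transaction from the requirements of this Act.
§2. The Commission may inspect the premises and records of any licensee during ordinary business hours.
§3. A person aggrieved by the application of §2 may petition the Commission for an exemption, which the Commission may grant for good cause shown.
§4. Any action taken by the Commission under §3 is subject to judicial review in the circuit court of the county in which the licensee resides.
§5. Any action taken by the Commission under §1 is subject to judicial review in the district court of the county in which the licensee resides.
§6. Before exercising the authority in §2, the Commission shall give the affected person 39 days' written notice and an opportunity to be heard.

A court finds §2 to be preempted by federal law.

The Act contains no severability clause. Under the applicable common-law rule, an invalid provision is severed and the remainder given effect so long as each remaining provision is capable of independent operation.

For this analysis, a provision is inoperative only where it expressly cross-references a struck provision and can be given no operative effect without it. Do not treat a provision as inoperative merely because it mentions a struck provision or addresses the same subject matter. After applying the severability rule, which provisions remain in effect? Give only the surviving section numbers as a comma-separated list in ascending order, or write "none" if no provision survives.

§2 is struck. §3 has no operative effect of its own apart from §2 and is therefore inoperative. The only function of §6 is the notice-and-hearing requirement for §2, so it cannot stand once §2 is removed. The only function of §4 is the judicial-review right for §3, so it cannot stand once §3 is removed. With no severability clause, the stated default rule severs what cannot stand and enforces each remaining provision that can operate on its own. The provisions still in force are §1 and §5.

1, 5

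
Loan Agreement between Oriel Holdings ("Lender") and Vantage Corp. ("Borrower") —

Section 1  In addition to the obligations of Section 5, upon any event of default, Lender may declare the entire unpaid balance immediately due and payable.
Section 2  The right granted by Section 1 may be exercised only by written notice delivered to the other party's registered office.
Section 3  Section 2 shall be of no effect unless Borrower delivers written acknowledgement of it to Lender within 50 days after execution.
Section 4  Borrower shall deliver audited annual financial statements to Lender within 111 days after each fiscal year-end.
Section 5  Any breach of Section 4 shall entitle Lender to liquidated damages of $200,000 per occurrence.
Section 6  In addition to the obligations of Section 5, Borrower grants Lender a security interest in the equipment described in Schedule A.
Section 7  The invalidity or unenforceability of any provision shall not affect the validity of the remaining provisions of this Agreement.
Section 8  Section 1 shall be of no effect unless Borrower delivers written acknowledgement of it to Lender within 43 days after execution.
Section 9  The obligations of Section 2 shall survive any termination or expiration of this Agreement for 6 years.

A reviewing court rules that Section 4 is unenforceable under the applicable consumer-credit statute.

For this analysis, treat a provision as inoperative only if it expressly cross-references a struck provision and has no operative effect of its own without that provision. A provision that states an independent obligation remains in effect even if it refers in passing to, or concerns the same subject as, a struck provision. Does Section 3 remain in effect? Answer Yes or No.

Yes

Section 4 is struck. Section 5 does nothing except set the liquidated-damages amount by reference to Section 4; with Section 4 gone it has no independent effect and is inoperative. Although Section 6 refers to Section 5, its operative terms do not depend on Section 5, so it remains in effect. Section 1 mentions Section 5 but its own obligation stands independently of Section 5, so Section 1 is not affected. Under the severability clause in Section 7, the remaining provisions continue in force. The provisions still in force are Section 1, Section 2, Section 3, Section 6, Section 7, Section 8, and Section 9. Section 3 is among the surviving provisions, so the answer is yes.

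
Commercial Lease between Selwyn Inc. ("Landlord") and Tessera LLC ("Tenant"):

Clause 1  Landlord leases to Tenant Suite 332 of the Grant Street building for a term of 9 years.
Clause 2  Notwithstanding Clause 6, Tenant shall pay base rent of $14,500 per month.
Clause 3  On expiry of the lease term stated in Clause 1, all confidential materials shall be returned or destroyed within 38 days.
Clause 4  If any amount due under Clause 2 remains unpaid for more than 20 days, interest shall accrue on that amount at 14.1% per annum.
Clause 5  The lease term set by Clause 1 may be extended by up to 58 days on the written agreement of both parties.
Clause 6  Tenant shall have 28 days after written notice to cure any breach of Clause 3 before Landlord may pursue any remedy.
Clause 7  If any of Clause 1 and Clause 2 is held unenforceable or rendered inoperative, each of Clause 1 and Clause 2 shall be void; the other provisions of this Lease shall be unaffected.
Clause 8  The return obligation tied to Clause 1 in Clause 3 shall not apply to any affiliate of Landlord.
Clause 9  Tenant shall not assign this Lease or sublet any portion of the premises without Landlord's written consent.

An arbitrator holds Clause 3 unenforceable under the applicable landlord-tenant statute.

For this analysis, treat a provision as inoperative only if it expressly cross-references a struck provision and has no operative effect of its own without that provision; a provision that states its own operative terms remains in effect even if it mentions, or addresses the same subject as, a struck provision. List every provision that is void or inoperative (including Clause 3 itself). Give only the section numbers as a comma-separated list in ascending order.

3, 6, 8

Clause 3 is struck. The only function of Clause 6 is the cure period for breach of Clause 3, so it cannot stand once Clause 3 is removed. Clause 8 does nothing except set the carve-out from the return obligation tied to Clause 1 by reference to Clause 3; with Clause 3 gone it has no independent effect and is inoperative. Clause 2 mentions Clause 6 but its own obligation stands independently of Clause 6, so Clause 2 is not affected. Clause 7 ties Clause 1 and Clause 2 together, but none of those is affected here; the remaining provisions continue in force under Clause 7. The provisions still in force are Clause 1, Clause 2, Clause 4, Clause 5, Clause 7, and Clause 9.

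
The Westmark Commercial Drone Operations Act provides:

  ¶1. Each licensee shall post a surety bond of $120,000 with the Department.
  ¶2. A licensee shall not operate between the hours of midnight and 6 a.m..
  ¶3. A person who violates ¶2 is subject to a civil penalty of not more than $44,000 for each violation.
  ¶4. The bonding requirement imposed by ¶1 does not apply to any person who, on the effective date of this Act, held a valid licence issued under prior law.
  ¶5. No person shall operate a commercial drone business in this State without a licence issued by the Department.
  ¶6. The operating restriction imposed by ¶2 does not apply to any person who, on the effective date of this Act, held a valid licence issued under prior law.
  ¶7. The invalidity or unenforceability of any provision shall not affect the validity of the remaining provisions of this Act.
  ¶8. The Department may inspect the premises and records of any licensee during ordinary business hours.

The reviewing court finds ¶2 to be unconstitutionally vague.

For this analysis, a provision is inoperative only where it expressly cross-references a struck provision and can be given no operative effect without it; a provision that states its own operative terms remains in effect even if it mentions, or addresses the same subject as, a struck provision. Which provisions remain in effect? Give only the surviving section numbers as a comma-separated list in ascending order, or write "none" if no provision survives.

1, 4, 5, 7, 8

¶2 is struck. ¶3 has no operative effect of its own apart from ¶2 and is therefore inoperative. ¶6 has no operative effect of its own apart from ¶2 and is therefore inoperative. ¶7 is a severability clause and preserves every provision that can still be given independent effect. That leaves ¶1, ¶4, ¶5, ¶7, and ¶8 in effect.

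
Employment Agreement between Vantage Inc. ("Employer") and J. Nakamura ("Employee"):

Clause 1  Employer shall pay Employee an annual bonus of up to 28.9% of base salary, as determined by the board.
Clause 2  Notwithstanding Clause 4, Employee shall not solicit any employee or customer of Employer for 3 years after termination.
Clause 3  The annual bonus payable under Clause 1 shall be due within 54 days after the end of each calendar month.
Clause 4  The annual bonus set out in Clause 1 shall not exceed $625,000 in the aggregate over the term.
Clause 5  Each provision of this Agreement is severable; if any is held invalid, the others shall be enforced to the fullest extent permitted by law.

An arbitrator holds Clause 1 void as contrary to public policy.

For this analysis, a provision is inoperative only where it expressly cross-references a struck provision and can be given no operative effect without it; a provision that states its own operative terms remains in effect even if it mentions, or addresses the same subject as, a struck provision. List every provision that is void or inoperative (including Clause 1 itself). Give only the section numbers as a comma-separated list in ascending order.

Clause 1 is struck. The whole of Clause 3 is the payment deadline for the annual bonus, defined by reference to Clause 1, so Clause 3 cannot stand once Clause 1 is removed. Clause 4 has no operative effect of its own apart from Clause 1 and is therefore inoperative. Clause 2 mentions Clause 4 but its own obligation stands independently of Clause 4, so Clause 2 is not affected. Clause 5 is a severability clause and preserves every provision that can still be given independent effect. The provisions still in force are Clause 2 and Clause 5.

1, 3, 4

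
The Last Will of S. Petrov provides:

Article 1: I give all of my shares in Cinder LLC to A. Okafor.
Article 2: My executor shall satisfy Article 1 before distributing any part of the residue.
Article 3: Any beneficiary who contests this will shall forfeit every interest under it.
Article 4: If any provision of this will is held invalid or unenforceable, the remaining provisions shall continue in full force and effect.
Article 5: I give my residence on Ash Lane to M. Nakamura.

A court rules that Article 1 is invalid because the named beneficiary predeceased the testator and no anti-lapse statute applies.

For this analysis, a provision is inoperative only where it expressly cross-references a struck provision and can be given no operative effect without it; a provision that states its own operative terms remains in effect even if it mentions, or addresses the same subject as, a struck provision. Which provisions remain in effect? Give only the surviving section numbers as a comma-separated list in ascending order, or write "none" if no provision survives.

Article 1 is struck. The only function of Article 2 is the priority direction for Article 1, so it cannot stand once Article 1 is removed. Under the severability clause in Article 4, the remaining provisions continue in force. That leaves Article 3, Article 4, and Article 5 in effect.

3, 4, 5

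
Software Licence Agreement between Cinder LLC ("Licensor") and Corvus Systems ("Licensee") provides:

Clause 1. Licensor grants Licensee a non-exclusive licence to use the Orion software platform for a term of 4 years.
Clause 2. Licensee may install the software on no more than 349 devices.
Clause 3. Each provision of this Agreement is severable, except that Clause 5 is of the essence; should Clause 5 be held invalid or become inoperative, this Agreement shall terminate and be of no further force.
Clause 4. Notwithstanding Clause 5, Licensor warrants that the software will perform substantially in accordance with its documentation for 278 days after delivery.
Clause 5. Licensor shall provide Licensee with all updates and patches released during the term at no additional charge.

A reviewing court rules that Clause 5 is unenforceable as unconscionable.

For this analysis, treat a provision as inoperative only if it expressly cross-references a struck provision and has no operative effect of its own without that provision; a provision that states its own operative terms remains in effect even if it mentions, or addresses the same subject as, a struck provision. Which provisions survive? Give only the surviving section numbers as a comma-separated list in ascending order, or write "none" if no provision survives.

none

Clause 5 is struck. No other provision's operative terms depend on Clause 5. Clause 3 makes Clause 5 an essential term, and Clause 5 is the provision held invalid; under Clause 3, the entire Agreement is therefore void. No provision of the Agreement survives.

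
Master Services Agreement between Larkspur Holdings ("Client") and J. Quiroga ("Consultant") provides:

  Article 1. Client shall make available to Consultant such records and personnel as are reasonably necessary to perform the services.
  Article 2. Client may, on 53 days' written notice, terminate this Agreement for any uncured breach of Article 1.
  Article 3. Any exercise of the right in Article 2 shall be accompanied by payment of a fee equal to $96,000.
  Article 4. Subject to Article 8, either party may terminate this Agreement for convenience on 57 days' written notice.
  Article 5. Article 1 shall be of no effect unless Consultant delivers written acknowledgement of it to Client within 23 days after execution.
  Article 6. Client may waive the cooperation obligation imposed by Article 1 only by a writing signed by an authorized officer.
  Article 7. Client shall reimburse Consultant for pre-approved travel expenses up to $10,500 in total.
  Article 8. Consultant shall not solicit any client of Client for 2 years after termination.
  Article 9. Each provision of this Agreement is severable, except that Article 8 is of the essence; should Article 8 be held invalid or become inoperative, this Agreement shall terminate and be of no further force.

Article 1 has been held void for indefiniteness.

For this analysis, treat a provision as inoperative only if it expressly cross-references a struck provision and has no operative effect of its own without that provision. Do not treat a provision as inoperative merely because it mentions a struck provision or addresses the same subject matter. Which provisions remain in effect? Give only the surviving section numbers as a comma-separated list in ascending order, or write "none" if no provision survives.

Article 1 is struck. Article 2 operates only by reference to Article 1, so it falls with Article 1. Article 5 merely fixes the acknowledgement condition for Article 1; with Article 1 gone it has nothing to operate on and falls away. Article 6 merely fixes the waiver condition for Article 1; with Article 1 gone it has nothing to operate on and falls away. Article 3 has no operative effect of its own apart from Article 2 and is therefore inoperative. Article 9 makes Article 8 an essential term, but Article 8 is unaffected, so the severability proviso in Article 9 preserves the remaining provisions. The provisions still in force are Article 4, Article 7, Article 8, and Article 9.

4, 7, 8, 9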